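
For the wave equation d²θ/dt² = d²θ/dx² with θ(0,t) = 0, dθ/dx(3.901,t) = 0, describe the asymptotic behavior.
θ oscillates (no decay). Energy is conserved; the solution oscillates indefinitely as standing waves.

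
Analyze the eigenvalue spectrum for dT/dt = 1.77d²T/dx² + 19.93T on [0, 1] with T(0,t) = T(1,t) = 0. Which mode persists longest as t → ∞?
Eigenvalues: λₙ = 1.77n²π²/1² - 19.93.
First three modes:
  n=1: λ₁ = 1.77π² - 19.93 ≈ -2.461
  n=2: λ₂ = 7.08π² - 19.93 ≈ 49.947
  n=3: λ₃ = 15.93π² - 19.93 ≈ 137.293
Since 1.77π² ≈ 17.469 < 19.93, λ₁ < 0.
The n=1 mode grows fastest (−λₙ is largest for n=1) → dominates.
Asymptotic: T ~ c₁ sin(πx/1) e^{2.461t} (exponential growth at rate −λ₁ ≈ 2.461).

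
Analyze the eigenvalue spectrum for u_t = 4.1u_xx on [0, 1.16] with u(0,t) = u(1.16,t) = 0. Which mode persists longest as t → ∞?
Eigenvalues: λₙ = 4.1n²π²/1.16².
First three modes:
  n=1: λ₁ = 4.1π²/1.16² ≈ 30.072
  n=2: λ₂ = 16.4π²/1.16² ≈ 120.289 (4× faster decay)
  n=3: λ₃ = 36.9π²/1.16² ≈ 270.651 (9× faster decay)
As t → ∞, higher modes decay exponentially faster. The n=1 mode dominates: u ~ c₁ sin(πx/1.16) e^{-λ₁t}.
Decay rate: λ₁ = 4.1π²/1.16² ≈ 30.072.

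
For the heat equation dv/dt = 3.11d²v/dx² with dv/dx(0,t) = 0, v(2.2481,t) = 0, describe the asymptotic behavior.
v → 0. Heat escapes through the Dirichlet boundary.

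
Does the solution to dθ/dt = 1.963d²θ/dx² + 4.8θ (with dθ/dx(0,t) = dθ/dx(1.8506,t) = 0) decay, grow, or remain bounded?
θ grows unboundedly. With Neumann BCs the constant mode has diffusion eigenvalue 0, so any r > 0 makes it grow like e^(4.8t); solution grows exponentially.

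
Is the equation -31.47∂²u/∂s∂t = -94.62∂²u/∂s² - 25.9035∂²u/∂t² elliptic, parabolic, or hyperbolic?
Rewriting in standard form: 94.62∂²u/∂s² - 31.47∂²u/∂s∂t + 25.9035∂²u/∂t² = 0. Computing B² - 4AC with A = 94.62, B = -31.47, C = 25.9035: discriminant = -8813.59578 (negative). Answer: elliptic.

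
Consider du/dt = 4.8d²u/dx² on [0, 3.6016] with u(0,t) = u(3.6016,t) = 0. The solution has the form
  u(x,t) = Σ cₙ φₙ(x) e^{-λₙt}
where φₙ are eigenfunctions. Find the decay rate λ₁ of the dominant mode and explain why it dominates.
Eigenvalues: λₙ = 4.8n²π²/3.6016².
First three modes:
  n=1: λ₁ = 4.8π²/3.6016² ≈ 3.652
  n=2: λ₂ = 19.2π²/3.6016² ≈ 14.609 (4× faster decay)
  n=3: λ₃ = 43.2π²/3.6016² ≈ 32.869 (9× faster decay)
As t → ∞, higher modes decay exponentially faster. The n=1 mode dominates: u ~ c₁ sin(πx/3.6016) e^{-λ₁t}.
Decay rate: λ₁ = 4.8π²/3.6016² ≈ 3.652.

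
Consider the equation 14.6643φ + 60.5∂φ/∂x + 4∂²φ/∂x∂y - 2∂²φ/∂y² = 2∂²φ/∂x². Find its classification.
Rewriting in standard form: -2∂²φ/∂x² + 4∂²φ/∂x∂y - 2∂²φ/∂y² + 60.5∂φ/∂x + 14.6643φ = 0. Parabolic. (A = -2, B = 4, C = -2 gives B² - 4AC = 0.)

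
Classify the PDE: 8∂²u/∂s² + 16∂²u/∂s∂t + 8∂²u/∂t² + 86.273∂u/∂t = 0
A = 8, B = 16, C = 8. Discriminant B² - 4AC = 0. Since 0 = 0, parabolic.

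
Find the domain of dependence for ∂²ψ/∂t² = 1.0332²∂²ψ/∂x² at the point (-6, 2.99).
Domain of dependence: [-9.089268, -2.910732]. Signals travel at speed 1.0332, so data within |x - -6| ≤ 1.0332·2.99 = 3.089268 can reach the point.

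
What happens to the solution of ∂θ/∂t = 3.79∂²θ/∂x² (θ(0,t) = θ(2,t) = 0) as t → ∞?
θ → 0. Heat diffuses out through both boundaries.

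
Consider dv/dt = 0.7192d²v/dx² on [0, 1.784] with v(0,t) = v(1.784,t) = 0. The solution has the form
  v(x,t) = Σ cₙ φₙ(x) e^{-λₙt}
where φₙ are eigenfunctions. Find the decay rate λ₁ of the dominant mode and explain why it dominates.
Eigenvalues: λₙ = 0.7192n²π²/1.784².
First three modes:
  n=1: λ₁ = 0.7192π²/1.784² ≈ 2.23
  n=2: λ₂ = 2.8768π²/1.784² ≈ 8.921 (4× faster decay)
  n=3: λ₃ = 6.4728π²/1.784² ≈ 20.073 (9× faster decay)
As t → ∞, higher modes decay exponentially faster. The n=1 mode dominates: v ~ c₁ sin(πx/1.784) e^{-λ₁t}.
Decay rate: λ₁ = 0.7192π²/1.784² ≈ 2.23.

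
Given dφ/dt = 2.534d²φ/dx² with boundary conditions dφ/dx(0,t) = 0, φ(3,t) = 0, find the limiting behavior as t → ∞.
φ → 0. Heat escapes through the Dirichlet boundary.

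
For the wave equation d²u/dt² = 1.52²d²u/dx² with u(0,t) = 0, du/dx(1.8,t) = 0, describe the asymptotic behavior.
u oscillates (no decay). Energy is conserved; the solution oscillates indefinitely as standing waves.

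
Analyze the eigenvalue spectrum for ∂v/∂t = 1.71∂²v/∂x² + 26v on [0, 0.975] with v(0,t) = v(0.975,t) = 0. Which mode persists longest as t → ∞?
Eigenvalues: λₙ = 1.71n²π²/0.975² - 26.
First three modes:
  n=1: λ₁ = 1.71π²/0.975² - 26 ≈ -8.246
  n=2: λ₂ = 6.84π²/0.975² - 26 ≈ 45.014
  n=3: λ₃ = 15.39π²/0.975² - 26 ≈ 133.782
Since 1.71π²/0.975² ≈ 17.754 < 26, λ₁ < 0.
The n=1 mode grows fastest (−λₙ is largest for n=1) → dominates.
Asymptotic: v ~ c₁ sin(πx/0.975) e^{8.246t} (exponential growth at rate −λ₁ ≈ 8.246).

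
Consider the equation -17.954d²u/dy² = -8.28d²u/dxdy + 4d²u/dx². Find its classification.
Rewriting in standard form: -4d²u/dx² + 8.28d²u/dxdy - 17.954d²u/dy² = 0. Elliptic. (A = -4, B = 8.28, C = -17.954 gives B² - 4AC = -218.7056.)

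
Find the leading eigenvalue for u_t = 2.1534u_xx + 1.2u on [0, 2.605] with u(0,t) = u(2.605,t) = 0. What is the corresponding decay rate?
Eigenvalues: λₙ = 2.1534n²π²/2.605² - 1.2.
First three modes:
  n=1: λ₁ = 2.1534π²/2.605² - 1.2 ≈ 1.932
  n=2: λ₂ = 8.6136π²/2.605² - 1.2 ≈ 11.328
  n=3: λ₃ = 19.3806π²/2.605² - 1.2 ≈ 26.987
Since 2.1534π²/2.605² ≈ 3.132 > 1.2, all λₙ > 0.
The n=1 mode decays slowest → dominates as t → ∞.
Asymptotic: u ~ c₁ sin(πx/2.605) e^{-λ₁t} with decay rate λ₁ ≈ 1.932.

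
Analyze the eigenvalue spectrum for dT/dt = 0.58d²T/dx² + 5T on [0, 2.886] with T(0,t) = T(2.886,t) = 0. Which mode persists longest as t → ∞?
Eigenvalues: λₙ = 0.58n²π²/2.886² - 5.
First three modes:
  n=1: λ₁ = 0.58π²/2.886² - 5 ≈ -4.313
  n=2: λ₂ = 2.32π²/2.886² - 5 ≈ -2.251
  n=3: λ₃ = 5.22π²/2.886² - 5 ≈ 1.186
Since 0.58π²/2.886² ≈ 0.687 < 5, λ₁ < 0.
The n=1 mode grows fastest (−λₙ is largest for n=1) → dominates.
Asymptotic: T ~ c₁ sin(πx/2.886) e^{4.313t} (exponential growth at rate −λ₁ ≈ 4.313).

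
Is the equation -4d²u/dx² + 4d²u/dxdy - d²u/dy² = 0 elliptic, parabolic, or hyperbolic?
Computing B² - 4AC with A = -4, B = 4, C = -1: discriminant = 0 (zero). Answer: parabolic.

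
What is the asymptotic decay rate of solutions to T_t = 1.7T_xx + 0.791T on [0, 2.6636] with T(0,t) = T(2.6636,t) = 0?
Eigenvalues: λₙ = 1.7n²π²/2.6636² - 0.791.
First three modes:
  n=1: λ₁ = 1.7π²/2.6636² - 0.791 ≈ 1.574
  n=2: λ₂ = 6.8π²/2.6636² - 0.791 ≈ 8.669
  n=3: λ₃ = 15.3π²/2.6636² - 0.791 ≈ 20.493
Since 1.7π²/2.6636² ≈ 2.365 > 0.791, all λₙ > 0.
The n=1 mode decays slowest → dominates as t → ∞.
Asymptotic: T ~ c₁ sin(πx/2.6636) e^{-λ₁t} with decay rate λ₁ ≈ 1.574.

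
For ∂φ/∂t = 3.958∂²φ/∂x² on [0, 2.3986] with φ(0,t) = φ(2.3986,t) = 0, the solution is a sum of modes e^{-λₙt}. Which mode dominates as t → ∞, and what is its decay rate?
Eigenvalues: λₙ = 3.958n²π²/2.3986².
First three modes:
  n=1: λ₁ = 3.958π²/2.3986² ≈ 6.79
  n=2: λ₂ = 15.832π²/2.3986² ≈ 27.159 (4× faster decay)
  n=3: λ₃ = 35.622π²/2.3986² ≈ 61.109 (9× faster decay)
As t → ∞, higher modes decay exponentially faster. The n=1 mode dominates: φ ~ c₁ sin(πx/2.3986) e^{-λ₁t}.
Decay rate: λ₁ = 3.958π²/2.3986² ≈ 6.79.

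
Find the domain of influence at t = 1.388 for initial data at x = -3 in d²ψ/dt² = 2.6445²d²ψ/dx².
Domain of influence: [-6.670566, 0.670566]. Data at x = -3 spreads outward at speed 2.6445.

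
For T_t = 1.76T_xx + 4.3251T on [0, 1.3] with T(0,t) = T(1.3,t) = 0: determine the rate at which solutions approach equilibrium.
Eigenvalues: λₙ = 1.76n²π²/1.3² - 4.3251.
First three modes:
  n=1: λ₁ = 1.76π²/1.3² - 4.3251 ≈ 5.953
  n=2: λ₂ = 7.04π²/1.3² - 4.3251 ≈ 36.789
  n=3: λ₃ = 15.84π²/1.3² - 4.3251 ≈ 88.181
Since 1.76π²/1.3² ≈ 10.278 > 4.3251, all λₙ > 0.
The n=1 mode decays slowest → dominates as t → ∞.
Asymptotic: T ~ c₁ sin(πx/1.3) e^{-λ₁t} with decay rate λ₁ ≈ 5.953.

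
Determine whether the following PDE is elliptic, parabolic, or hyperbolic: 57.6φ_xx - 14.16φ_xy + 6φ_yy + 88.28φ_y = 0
Coefficients: A = 57.6, B = -14.16, C = 6. B² - 4AC = -1181.8944, which is negative, so the equation is elliptic.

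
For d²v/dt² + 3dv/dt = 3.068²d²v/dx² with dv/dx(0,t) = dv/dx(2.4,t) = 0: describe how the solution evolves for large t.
v → constant (steady state). Damping (γ=3) dissipates the nonconstant modes; with Neumann BCs the spatial average obeys M''+γM'=0 and tends to a finite limit.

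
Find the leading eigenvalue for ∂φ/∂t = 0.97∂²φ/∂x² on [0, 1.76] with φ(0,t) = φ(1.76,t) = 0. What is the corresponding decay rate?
Eigenvalues: λₙ = 0.97n²π²/1.76².
First three modes:
  n=1: λ₁ = 0.97π²/1.76² ≈ 3.091
  n=2: λ₂ = 3.88π²/1.76² ≈ 12.362 (4× faster decay)
  n=3: λ₃ = 8.73π²/1.76² ≈ 27.816 (9× faster decay)
As t → ∞, higher modes decay exponentially faster. The n=1 mode dominates: φ ~ c₁ sin(πx/1.76) e^{-λ₁t}.
Decay rate: λ₁ = 0.97π²/1.76² ≈ 3.091.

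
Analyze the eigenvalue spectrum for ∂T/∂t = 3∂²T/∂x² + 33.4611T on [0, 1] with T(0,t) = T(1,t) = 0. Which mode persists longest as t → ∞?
Eigenvalues: λₙ = 3n²π²/1² - 33.4611.
First three modes:
  n=1: λ₁ = 3π² - 33.4611 ≈ -3.852
  n=2: λ₂ = 12π² - 33.4611 ≈ 84.974
  n=3: λ₃ = 27π² - 33.4611 ≈ 233.018
Since 3π² ≈ 29.609 < 33.4611, λ₁ < 0.
The n=1 mode grows fastest (−λₙ is largest for n=1) → dominates.
Asymptotic: T ~ c₁ sin(πx/1) e^{3.852t} (exponential growth at rate −λ₁ ≈ 3.852).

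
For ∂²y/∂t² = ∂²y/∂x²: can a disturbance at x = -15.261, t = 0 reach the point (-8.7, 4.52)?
No. The domain of dependence is [-13.22, -4.18], and -15.261 is outside this interval.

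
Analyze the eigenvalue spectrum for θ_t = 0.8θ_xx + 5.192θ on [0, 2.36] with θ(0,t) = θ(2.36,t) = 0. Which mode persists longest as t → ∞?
Eigenvalues: λₙ = 0.8n²π²/2.36² - 5.192.
First three modes:
  n=1: λ₁ = 0.8π²/2.36² - 5.192 ≈ -3.774
  n=2: λ₂ = 3.2π²/2.36² - 5.192 ≈ 0.479
  n=3: λ₃ = 7.2π²/2.36² - 5.192 ≈ 7.567
Since 0.8π²/2.36² ≈ 1.418 < 5.192, λ₁ < 0.
The n=1 mode grows fastest (−λₙ is largest for n=1) → dominates.
Asymptotic: θ ~ c₁ sin(πx/2.36) e^{3.774t} (exponential growth at rate −λ₁ ≈ 3.774).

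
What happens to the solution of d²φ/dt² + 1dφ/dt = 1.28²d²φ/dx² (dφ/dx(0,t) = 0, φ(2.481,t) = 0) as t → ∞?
φ → 0. Damping (γ=1) dissipates energy; oscillations decay exponentially.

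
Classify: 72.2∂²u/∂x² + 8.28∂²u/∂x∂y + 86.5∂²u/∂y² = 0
Elliptic (discriminant = -24912.6416).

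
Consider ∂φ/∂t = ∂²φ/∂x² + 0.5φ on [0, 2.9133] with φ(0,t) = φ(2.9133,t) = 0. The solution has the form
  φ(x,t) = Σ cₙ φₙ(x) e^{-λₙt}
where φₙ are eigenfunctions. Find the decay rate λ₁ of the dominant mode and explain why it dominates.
Eigenvalues: λₙ = n²π²/2.9133² - 0.5.
First three modes:
  n=1: λ₁ = π²/2.9133² - 0.5 ≈ 0.663
  n=2: λ₂ = 4π²/2.9133² - 0.5 ≈ 4.151
  n=3: λ₃ = 9π²/2.9133² - 0.5 ≈ 9.966
Since π²/2.9133² ≈ 1.163 > 0.5, all λₙ > 0.
The n=1 mode decays slowest → dominates as t → ∞.
Asymptotic: φ ~ c₁ sin(πx/2.9133) e^{-λ₁t} with decay rate λ₁ ≈ 0.663.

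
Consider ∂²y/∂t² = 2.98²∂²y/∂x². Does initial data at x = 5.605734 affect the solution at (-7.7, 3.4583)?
No. The domain of dependence is [-18.005734, 2.605734], and 5.605734 is outside this interval.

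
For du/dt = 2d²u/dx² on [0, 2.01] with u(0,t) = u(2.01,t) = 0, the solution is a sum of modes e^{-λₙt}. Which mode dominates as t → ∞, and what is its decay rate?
Eigenvalues: λₙ = 2n²π²/2.01².
First three modes:
  n=1: λ₁ = 2π²/2.01² ≈ 4.886
  n=2: λ₂ = 8π²/2.01² ≈ 19.543 (4× faster decay)
  n=3: λ₃ = 18π²/2.01² ≈ 43.972 (9× faster decay)
As t → ∞, higher modes decay exponentially faster. The n=1 mode dominates: u ~ c₁ sin(πx/2.01) e^{-λ₁t}.
Decay rate: λ₁ = 2π²/2.01² ≈ 4.886.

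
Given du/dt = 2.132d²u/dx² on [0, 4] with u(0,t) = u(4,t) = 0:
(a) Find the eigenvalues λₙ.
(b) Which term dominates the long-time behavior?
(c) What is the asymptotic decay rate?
Eigenvalues: λₙ = 2.132n²π²/4².
First three modes:
  n=1: λ₁ = 2.132π²/4² ≈ 1.315
  n=2: λ₂ = 8.528π²/4² ≈ 5.26 (4× faster decay)
  n=3: λ₃ = 19.188π²/4² ≈ 11.836 (9× faster decay)
As t → ∞, higher modes decay exponentially faster. The n=1 mode dominates: u ~ c₁ sin(πx/4) e^{-λ₁t}.
Decay rate: λ₁ = 2.132π²/4² ≈ 1.315.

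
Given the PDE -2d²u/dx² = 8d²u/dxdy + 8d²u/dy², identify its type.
Rewriting in standard form: -2d²u/dx² - 8d²u/dxdy - 8d²u/dy² = 0. The second-order coefficients are A = -2, B = -8, C = -8. Since B² - 4AC = 0 = 0, this is a parabolic PDE.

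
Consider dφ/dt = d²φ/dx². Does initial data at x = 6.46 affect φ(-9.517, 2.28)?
Yes, for any finite x. The heat equation has infinite propagation speed, so all initial data affects all points at any t > 0.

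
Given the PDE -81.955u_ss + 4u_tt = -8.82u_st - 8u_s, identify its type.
Rewriting in standard form: -81.955u_ss + 8.82u_st + 4u_tt + 8u_s = 0. The second-order coefficients are A = -81.955, B = 8.82, C = 4. Since B² - 4AC = 1389.0724 > 0, this is a hyperbolic PDE.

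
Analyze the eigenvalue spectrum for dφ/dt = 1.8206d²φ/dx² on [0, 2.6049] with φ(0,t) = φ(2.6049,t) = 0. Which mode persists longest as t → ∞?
Eigenvalues: λₙ = 1.8206n²π²/2.6049².
First three modes:
  n=1: λ₁ = 1.8206π²/2.6049² ≈ 2.648
  n=2: λ₂ = 7.2824π²/2.6049² ≈ 10.592 (4× faster decay)
  n=3: λ₃ = 16.3854π²/2.6049² ≈ 23.833 (9× faster decay)
As t → ∞, higher modes decay exponentially faster. The n=1 mode dominates: φ ~ c₁ sin(πx/2.6049) e^{-λ₁t}.
Decay rate: λ₁ = 1.8206π²/2.6049² ≈ 2.648.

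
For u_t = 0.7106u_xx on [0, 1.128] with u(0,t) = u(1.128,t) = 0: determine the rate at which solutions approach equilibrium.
Eigenvalues: λₙ = 0.7106n²π²/1.128².
First three modes:
  n=1: λ₁ = 0.7106π²/1.128² ≈ 5.512
  n=2: λ₂ = 2.8424π²/1.128² ≈ 22.048 (4× faster decay)
  n=3: λ₃ = 6.3954π²/1.128² ≈ 49.608 (9× faster decay)
As t → ∞, higher modes decay exponentially faster. The n=1 mode dominates: u ~ c₁ sin(πx/1.128) e^{-λ₁t}.
Decay rate: λ₁ = 0.7106π²/1.128² ≈ 5.512.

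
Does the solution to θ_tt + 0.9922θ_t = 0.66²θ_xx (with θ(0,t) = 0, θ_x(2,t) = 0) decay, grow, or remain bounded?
θ → 0. Damping (γ=0.9922) dissipates energy; oscillations decay exponentially.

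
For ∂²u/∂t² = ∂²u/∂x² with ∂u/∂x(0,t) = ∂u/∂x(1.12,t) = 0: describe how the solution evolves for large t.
u oscillates about a mean that drifts linearly in t (generically unbounded; no decay). There is no damping, so the nonconstant modes persist as standing waves (energy conserved, no decay). But with Neumann conditions at both ends the constant mode has eigenvalue 0: the spatial mean M(t) of u satisfies M'' = 0, so M(t) = M(0) + M'(0)·t. Unless the initial velocity has zero mean (∫u_t(x,0)dx = 0), the solution grows linearly in t (unbounded, though not exponentially); if it does have zero mean, the solution stays bounded and simply oscillates.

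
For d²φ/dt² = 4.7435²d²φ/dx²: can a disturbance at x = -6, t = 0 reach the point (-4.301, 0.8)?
Yes. The domain of dependence is [-8.0958, -0.5062], and -6 ∈ [-8.0958, -0.5062].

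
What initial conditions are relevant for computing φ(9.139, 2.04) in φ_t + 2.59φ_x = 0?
A single point: x = 3.8554. The characteristic through (9.139, 2.04) is x - 2.59t = const, so x = 9.139 - 2.59·2.04 = 3.8554.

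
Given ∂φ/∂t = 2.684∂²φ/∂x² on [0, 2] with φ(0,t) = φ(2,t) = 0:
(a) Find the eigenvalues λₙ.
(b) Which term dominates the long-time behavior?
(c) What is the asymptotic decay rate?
Eigenvalues: λₙ = 2.684n²π²/2².
First three modes:
  n=1: λ₁ = 2.684π²/2² ≈ 6.623
  n=2: λ₂ = 10.736π²/2² ≈ 26.49 (4× faster decay)
  n=3: λ₃ = 24.156π²/2² ≈ 59.603 (9× faster decay)
As t → ∞, higher modes decay exponentially faster. The n=1 mode dominates: φ ~ c₁ sin(πx/2) e^{-λ₁t}.
Decay rate: λ₁ = 2.684π²/2² ≈ 6.623.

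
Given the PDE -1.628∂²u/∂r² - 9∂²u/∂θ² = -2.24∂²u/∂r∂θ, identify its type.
Rewriting in standard form: -1.628∂²u/∂r² + 2.24∂²u/∂r∂θ - 9∂²u/∂θ² = 0. The second-order coefficients are A = -1.628, B = 2.24, C = -9. Since B² - 4AC = -53.5904 < 0, this is an elliptic PDE.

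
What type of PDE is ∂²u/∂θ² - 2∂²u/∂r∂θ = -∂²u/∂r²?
Rewriting in standard form: ∂²u/∂r² - 2∂²u/∂r∂θ + ∂²u/∂θ² = 0. With A = 1, B = -2, C = 1, the discriminant is 0. This is a parabolic PDE.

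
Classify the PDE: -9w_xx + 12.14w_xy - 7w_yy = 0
A = -9, B = 12.14, C = -7. Discriminant B² - 4AC = -104.6204. Since -104.6204 < 0, elliptic.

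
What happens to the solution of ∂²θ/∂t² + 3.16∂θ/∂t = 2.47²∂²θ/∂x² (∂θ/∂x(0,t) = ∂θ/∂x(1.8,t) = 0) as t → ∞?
θ → constant (steady state). Damping (γ=3.16) dissipates the nonconstant modes; with Neumann BCs the spatial average obeys M''+γM'=0 and tends to a finite limit.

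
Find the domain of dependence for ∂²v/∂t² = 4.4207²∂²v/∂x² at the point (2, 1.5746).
Domain of dependence: [-4.96083422, 8.96083422]. Signals travel at speed 4.4207, so data within |x - 2| ≤ 4.4207·1.5746 = 6.96083422 can reach the point.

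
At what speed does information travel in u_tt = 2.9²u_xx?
Speed = 2.9. Information travels along characteristics x = x₀ ± 2.9t.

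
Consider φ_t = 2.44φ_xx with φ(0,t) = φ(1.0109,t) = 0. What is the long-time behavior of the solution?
As t → ∞, φ → 0. Heat diffuses out through both boundaries.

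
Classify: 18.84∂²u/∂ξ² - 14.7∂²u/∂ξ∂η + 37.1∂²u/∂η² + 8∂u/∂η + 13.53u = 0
Elliptic (discriminant = -2579.766).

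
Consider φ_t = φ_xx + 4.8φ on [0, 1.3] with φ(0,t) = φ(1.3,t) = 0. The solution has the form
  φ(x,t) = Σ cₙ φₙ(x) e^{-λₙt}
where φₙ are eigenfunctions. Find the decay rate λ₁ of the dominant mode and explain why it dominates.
Eigenvalues: λₙ = n²π²/1.3² - 4.8.
First three modes:
  n=1: λ₁ = π²/1.3² - 4.8 ≈ 1.04
  n=2: λ₂ = 4π²/1.3² - 4.8 ≈ 18.56
  n=3: λ₃ = 9π²/1.3² - 4.8 ≈ 47.76
Since π²/1.3² ≈ 5.84 > 4.8, all λₙ > 0.
The n=1 mode decays slowest → dominates as t → ∞.
Asymptotic: φ ~ c₁ sin(πx/1.3) e^{-λ₁t} with decay rate λ₁ ≈ 1.04.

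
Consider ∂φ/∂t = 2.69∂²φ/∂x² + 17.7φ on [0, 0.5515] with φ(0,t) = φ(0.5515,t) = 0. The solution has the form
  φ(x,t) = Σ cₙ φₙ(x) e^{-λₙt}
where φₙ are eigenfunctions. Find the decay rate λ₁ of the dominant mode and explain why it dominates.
Eigenvalues: λₙ = 2.69n²π²/0.5515² - 17.7.
First three modes:
  n=1: λ₁ = 2.69π²/0.5515² - 17.7 ≈ 69.589
  n=2: λ₂ = 10.76π²/0.5515² - 17.7 ≈ 331.457
  n=3: λ₃ = 24.21π²/0.5515² - 17.7 ≈ 767.904
Since 2.69π²/0.5515² ≈ 87.289 > 17.7, all λₙ > 0.
The n=1 mode decays slowest → dominates as t → ∞.
Asymptotic: φ ~ c₁ sin(πx/0.5515) e^{-λ₁t} with decay rate λ₁ ≈ 69.589.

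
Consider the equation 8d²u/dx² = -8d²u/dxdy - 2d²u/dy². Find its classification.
Rewriting in standard form: 8d²u/dx² + 8d²u/dxdy + 2d²u/dy² = 0. Parabolic. (A = 8, B = 8, C = 2 gives B² - 4AC = 0.)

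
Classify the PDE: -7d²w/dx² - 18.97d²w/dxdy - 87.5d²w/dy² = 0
A = -7, B = -18.97, C = -87.5. Discriminant B² - 4AC = -2090.1391. Since -2090.1391 < 0, elliptic.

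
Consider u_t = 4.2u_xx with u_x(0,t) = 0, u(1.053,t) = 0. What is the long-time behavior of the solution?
As t → ∞, u → 0. Heat escapes through the Dirichlet boundary.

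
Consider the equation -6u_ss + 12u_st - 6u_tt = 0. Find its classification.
Parabolic. (A = -6, B = 12, C = -6 gives B² - 4AC = 0.)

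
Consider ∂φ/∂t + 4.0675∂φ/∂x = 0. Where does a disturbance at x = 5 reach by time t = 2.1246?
At x = 13.6418105. The characteristic carries data from (5, 0) to (13.6418105, 2.1246).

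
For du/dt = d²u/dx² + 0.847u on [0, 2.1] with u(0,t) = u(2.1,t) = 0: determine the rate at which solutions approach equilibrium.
Eigenvalues: λₙ = n²π²/2.1² - 0.847.
First three modes:
  n=1: λ₁ = π²/2.1² - 0.847 ≈ 1.391
  n=2: λ₂ = 4π²/2.1² - 0.847 ≈ 8.105
  n=3: λ₃ = 9π²/2.1² - 0.847 ≈ 19.295
Since π²/2.1² ≈ 2.238 > 0.847, all λₙ > 0.
The n=1 mode decays slowest → dominates as t → ∞.
Asymptotic: u ~ c₁ sin(πx/2.1) e^{-λ₁t} with decay rate λ₁ ≈ 1.391.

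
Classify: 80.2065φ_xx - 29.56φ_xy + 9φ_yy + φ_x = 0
Elliptic (discriminant = -2013.6404).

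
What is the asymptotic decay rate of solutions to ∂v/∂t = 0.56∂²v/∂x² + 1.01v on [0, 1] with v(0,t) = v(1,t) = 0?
Eigenvalues: λₙ = 0.56n²π²/1² - 1.01.
First three modes:
  n=1: λ₁ = 0.56π² - 1.01 ≈ 4.517
  n=2: λ₂ = 2.24π² - 1.01 ≈ 21.098
  n=3: λ₃ = 5.04π² - 1.01 ≈ 48.733
Since 0.56π² ≈ 5.527 > 1.01, all λₙ > 0.
The n=1 mode decays slowest → dominates as t → ∞.
Asymptotic: v ~ c₁ sin(πx/1) e^{-λ₁t} with decay rate λ₁ ≈ 4.517.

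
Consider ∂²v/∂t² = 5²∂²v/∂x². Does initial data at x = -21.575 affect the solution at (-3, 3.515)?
No. The domain of dependence is [-20.575, 14.575], and -21.575 is outside this interval.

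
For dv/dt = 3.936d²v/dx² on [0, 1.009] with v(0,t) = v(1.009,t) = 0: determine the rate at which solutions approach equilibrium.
Eigenvalues: λₙ = 3.936n²π²/1.009².
First three modes:
  n=1: λ₁ = 3.936π²/1.009² ≈ 38.157
  n=2: λ₂ = 15.744π²/1.009² ≈ 152.627 (4× faster decay)
  n=3: λ₃ = 35.424π²/1.009² ≈ 343.412 (9× faster decay)
As t → ∞, higher modes decay exponentially faster. The n=1 mode dominates: v ~ c₁ sin(πx/1.009) e^{-λ₁t}.
Decay rate: λ₁ = 3.936π²/1.009² ≈ 38.157.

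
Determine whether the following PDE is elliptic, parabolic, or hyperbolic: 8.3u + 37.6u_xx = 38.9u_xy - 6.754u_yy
Rewriting in standard form: 37.6u_xx - 38.9u_xy + 6.754u_yy + 8.3u = 0. Coefficients: A = 37.6, B = -38.9, C = 6.754. B² - 4AC = 497.4084, which is positive, so the equation is hyperbolic.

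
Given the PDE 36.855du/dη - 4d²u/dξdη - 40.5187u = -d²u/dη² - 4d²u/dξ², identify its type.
Rewriting in standard form: 4d²u/dξ² - 4d²u/dξdη + d²u/dη² + 36.855du/dη - 40.5187u = 0. The second-order coefficients are A = 4, B = -4, C = 1. Since B² - 4AC = 0 = 0, this is a parabolic PDE.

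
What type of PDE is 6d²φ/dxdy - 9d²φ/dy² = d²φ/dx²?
Rewriting in standard form: -d²φ/dx² + 6d²φ/dxdy - 9d²φ/dy² = 0. With A = -1, B = 6, C = -9, the discriminant is 0. This is a parabolic PDE.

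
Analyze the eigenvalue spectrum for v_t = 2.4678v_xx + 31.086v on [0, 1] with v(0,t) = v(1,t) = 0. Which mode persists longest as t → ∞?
Eigenvalues: λₙ = 2.4678n²π²/1² - 31.086.
First three modes:
  n=1: λ₁ = 2.4678π² - 31.086 ≈ -6.73
  n=2: λ₂ = 9.8712π² - 31.086 ≈ 66.339
  n=3: λ₃ = 22.2102π² - 31.086 ≈ 188.12
Since 2.4678π² ≈ 24.356 < 31.086, λ₁ < 0.
The n=1 mode grows fastest (−λₙ is largest for n=1) → dominates.
Asymptotic: v ~ c₁ sin(πx/1) e^{6.73t} (exponential growth at rate −λ₁ ≈ 6.73).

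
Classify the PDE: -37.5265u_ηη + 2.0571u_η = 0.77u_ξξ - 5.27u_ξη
Rewriting in standard form: -0.77u_ξξ + 5.27u_ξη - 37.5265u_ηη + 2.0571u_η = 0. A = -0.77, B = 5.27, C = -37.5265. Discriminant B² - 4AC = -87.80872. Since -87.80872 < 0, elliptic.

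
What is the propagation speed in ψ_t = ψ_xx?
Infinite. The heat equation is parabolic, not hyperbolic, so disturbances propagate instantly.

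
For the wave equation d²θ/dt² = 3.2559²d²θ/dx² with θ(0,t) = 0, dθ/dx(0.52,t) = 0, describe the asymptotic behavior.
θ oscillates (no decay). Energy is conserved; the solution oscillates indefinitely as standing waves.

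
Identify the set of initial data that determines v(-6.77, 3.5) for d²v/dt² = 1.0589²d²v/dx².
Domain of dependence: [-10.47615, -3.06385]. Signals travel at speed 1.0589, so data within |x - -6.77| ≤ 1.0589·3.5 = 3.70615 can reach the point.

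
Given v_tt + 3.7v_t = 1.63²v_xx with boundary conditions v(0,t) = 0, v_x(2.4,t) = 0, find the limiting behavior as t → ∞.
v → 0. Damping (γ=3.7) dissipates energy; oscillations decay exponentially.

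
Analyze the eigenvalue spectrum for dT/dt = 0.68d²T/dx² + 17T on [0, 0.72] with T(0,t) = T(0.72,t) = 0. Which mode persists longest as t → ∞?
Eigenvalues: λₙ = 0.68n²π²/0.72² - 17.
First three modes:
  n=1: λ₁ = 0.68π²/0.72² - 17 ≈ -4.054
  n=2: λ₂ = 2.72π²/0.72² - 17 ≈ 34.785
  n=3: λ₃ = 6.12π²/0.72² - 17 ≈ 99.516
Since 0.68π²/0.72² ≈ 12.946 < 17, λ₁ < 0.
The n=1 mode grows fastest (−λₙ is largest for n=1) → dominates.
Asymptotic: T ~ c₁ sin(πx/0.72) e^{4.054t} (exponential growth at rate −λ₁ ≈ 4.054).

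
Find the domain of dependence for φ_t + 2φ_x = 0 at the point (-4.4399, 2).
A single point: x = -8.4399. The characteristic through (-4.4399, 2) is x - 2t = const, so x = -4.4399 - 2·2 = -8.4399.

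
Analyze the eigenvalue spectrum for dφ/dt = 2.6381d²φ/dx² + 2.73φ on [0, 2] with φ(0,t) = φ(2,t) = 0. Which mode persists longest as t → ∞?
Eigenvalues: λₙ = 2.6381n²π²/2² - 2.73.
First three modes:
  n=1: λ₁ = 2.6381π²/2² - 2.73 ≈ 3.779
  n=2: λ₂ = 10.5524π²/2² - 2.73 ≈ 23.307
  n=3: λ₃ = 23.7429π²/2² - 2.73 ≈ 55.853
Since 2.6381π²/2² ≈ 6.509 > 2.73, all λₙ > 0.
The n=1 mode decays slowest → dominates as t → ∞.
Asymptotic: φ ~ c₁ sin(πx/2) e^{-λ₁t} with decay rate λ₁ ≈ 3.779.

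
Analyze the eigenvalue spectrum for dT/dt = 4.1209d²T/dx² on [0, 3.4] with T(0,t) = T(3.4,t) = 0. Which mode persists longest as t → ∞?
Eigenvalues: λₙ = 4.1209n²π²/3.4².
First three modes:
  n=1: λ₁ = 4.1209π²/3.4² ≈ 3.518
  n=2: λ₂ = 16.4836π²/3.4² ≈ 14.073 (4× faster decay)
  n=3: λ₃ = 37.0881π²/3.4² ≈ 31.665 (9× faster decay)
As t → ∞, higher modes decay exponentially faster. The n=1 mode dominates: T ~ c₁ sin(πx/3.4) e^{-λ₁t}.
Decay rate: λ₁ = 4.1209π²/3.4² ≈ 3.518.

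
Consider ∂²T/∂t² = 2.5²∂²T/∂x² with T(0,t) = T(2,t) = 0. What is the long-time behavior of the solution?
As t → ∞, T oscillates (no decay). Energy is conserved; the solution oscillates indefinitely as standing waves.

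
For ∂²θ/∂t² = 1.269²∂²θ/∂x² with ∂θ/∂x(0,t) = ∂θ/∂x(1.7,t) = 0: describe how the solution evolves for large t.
θ oscillates about a mean that drifts linearly in t (generically unbounded; no decay). There is no damping, so the nonconstant modes persist as standing waves (energy conserved, no decay). But with Neumann conditions at both ends the constant mode has eigenvalue 0: the spatial mean M(t) of θ satisfies M'' = 0, so M(t) = M(0) + M'(0)·t. Unless the initial velocity has zero mean (∫θ_t(x,0)dx = 0), the solution grows linearly in t (unbounded, though not exponentially); if it does have zero mean, the solution stays bounded and simply oscillates.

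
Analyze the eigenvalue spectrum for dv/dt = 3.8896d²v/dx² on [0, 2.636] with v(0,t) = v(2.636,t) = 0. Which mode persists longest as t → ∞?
Eigenvalues: λₙ = 3.8896n²π²/2.636².
First three modes:
  n=1: λ₁ = 3.8896π²/2.636² ≈ 5.525
  n=2: λ₂ = 15.5584π²/2.636² ≈ 22.099 (4× faster decay)
  n=3: λ₃ = 35.0064π²/2.636² ≈ 49.723 (9× faster decay)
As t → ∞, higher modes decay exponentially faster. The n=1 mode dominates: v ~ c₁ sin(πx/2.636) e^{-λ₁t}.
Decay rate: λ₁ = 3.8896π²/2.636² ≈ 5.525.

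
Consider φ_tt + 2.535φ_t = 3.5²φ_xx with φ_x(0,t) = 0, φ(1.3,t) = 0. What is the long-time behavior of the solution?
As t → ∞, φ → 0. Damping (γ=2.535) dissipates energy; oscillations decay exponentially.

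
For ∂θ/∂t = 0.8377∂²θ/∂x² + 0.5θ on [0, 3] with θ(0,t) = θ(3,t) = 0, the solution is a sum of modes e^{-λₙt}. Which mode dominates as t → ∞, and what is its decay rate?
Eigenvalues: λₙ = 0.8377n²π²/3² - 0.5.
First three modes:
  n=1: λ₁ = 0.8377π²/3² - 0.5 ≈ 0.419
  n=2: λ₂ = 3.3508π²/3² - 0.5 ≈ 3.175
  n=3: λ₃ = 7.5393π²/3² - 0.5 ≈ 7.768
Since 0.8377π²/3² ≈ 0.919 > 0.5, all λₙ > 0.
The n=1 mode decays slowest → dominates as t → ∞.
Asymptotic: θ ~ c₁ sin(πx/3) e^{-λ₁t} with decay rate λ₁ ≈ 0.419.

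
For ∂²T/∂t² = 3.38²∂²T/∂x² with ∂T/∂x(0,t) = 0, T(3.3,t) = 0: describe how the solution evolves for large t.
T oscillates (no decay). Energy is conserved; the solution oscillates indefinitely as standing waves.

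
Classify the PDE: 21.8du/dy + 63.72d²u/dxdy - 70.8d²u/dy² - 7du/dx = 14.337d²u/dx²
Rewriting in standard form: -14.337d²u/dx² + 63.72d²u/dxdy - 70.8d²u/dy² - 7du/dx + 21.8du/dy = 0. A = -14.337, B = 63.72, C = -70.8. Discriminant B² - 4AC = 0. Since 0 = 0, parabolic.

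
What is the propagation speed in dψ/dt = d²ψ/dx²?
Infinite. The heat equation is parabolic, not hyperbolic, so disturbances propagate instantly.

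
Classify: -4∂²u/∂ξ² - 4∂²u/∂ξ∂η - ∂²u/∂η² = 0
Parabolic (discriminant = 0).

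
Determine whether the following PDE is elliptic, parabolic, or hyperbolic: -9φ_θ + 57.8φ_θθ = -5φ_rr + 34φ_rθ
Rewriting in standard form: 5φ_rr - 34φ_rθ + 57.8φ_θθ - 9φ_θ = 0. Coefficients: A = 5, B = -34, C = 57.8. B² - 4AC = 0, which is zero, so the equation is parabolic.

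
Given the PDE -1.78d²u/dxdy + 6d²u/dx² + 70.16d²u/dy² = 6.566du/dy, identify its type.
Rewriting in standard form: 6d²u/dx² - 1.78d²u/dxdy + 70.16d²u/dy² - 6.566du/dy = 0. The second-order coefficients are A = 6, B = -1.78, C = 70.16. Since B² - 4AC = -1680.6716 < 0, this is an elliptic PDE.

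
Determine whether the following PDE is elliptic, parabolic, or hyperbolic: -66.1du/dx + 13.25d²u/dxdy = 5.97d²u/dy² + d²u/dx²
Rewriting in standard form: -d²u/dx² + 13.25d²u/dxdy - 5.97d²u/dy² - 66.1du/dx = 0. Coefficients: A = -1, B = 13.25, C = -5.97. B² - 4AC = 151.6825, which is positive, so the equation is hyperbolic.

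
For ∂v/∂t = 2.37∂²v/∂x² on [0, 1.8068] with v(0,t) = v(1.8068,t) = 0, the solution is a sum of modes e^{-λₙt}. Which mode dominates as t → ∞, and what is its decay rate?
Eigenvalues: λₙ = 2.37n²π²/1.8068².
First three modes:
  n=1: λ₁ = 2.37π²/1.8068² ≈ 7.165
  n=2: λ₂ = 9.48π²/1.8068² ≈ 28.661 (4× faster decay)
  n=3: λ₃ = 21.33π²/1.8068² ≈ 64.487 (9× faster decay)
As t → ∞, higher modes decay exponentially faster. The n=1 mode dominates: v ~ c₁ sin(πx/1.8068) e^{-λ₁t}.
Decay rate: λ₁ = 2.37π²/1.8068² ≈ 7.165.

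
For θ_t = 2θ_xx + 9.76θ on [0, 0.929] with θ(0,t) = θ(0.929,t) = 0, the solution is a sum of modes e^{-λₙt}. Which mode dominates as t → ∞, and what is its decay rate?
Eigenvalues: λₙ = 2n²π²/0.929² - 9.76.
First three modes:
  n=1: λ₁ = 2π²/0.929² - 9.76 ≈ 13.112
  n=2: λ₂ = 8π²/0.929² - 9.76 ≈ 81.727
  n=3: λ₃ = 18π²/0.929² - 9.76 ≈ 196.085
Since 2π²/0.929² ≈ 22.872 > 9.76, all λₙ > 0.
The n=1 mode decays slowest → dominates as t → ∞.
Asymptotic: θ ~ c₁ sin(πx/0.929) e^{-λ₁t} with decay rate λ₁ ≈ 13.112.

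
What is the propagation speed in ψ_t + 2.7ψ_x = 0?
Speed = 2.7. Information travels along x - 2.7t = const (rightward).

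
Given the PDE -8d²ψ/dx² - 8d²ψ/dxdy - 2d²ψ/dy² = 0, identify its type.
The second-order coefficients are A = -8, B = -8, C = -2. Since B² - 4AC = 0 = 0, this is a parabolic PDE.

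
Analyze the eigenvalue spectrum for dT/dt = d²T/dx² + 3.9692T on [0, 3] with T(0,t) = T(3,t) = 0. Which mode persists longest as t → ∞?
Eigenvalues: λₙ = n²π²/3² - 3.9692.
First three modes:
  n=1: λ₁ = π²/3² - 3.9692 ≈ -2.873
  n=2: λ₂ = 4π²/3² - 3.9692 ≈ 0.417
  n=3: λ₃ = 9π²/3² - 3.9692 ≈ 5.9
Since π²/3² ≈ 1.097 < 3.9692, λ₁ < 0.
The n=1 mode grows fastest (−λₙ is largest for n=1) → dominates.
Asymptotic: T ~ c₁ sin(πx/3) e^{2.873t} (exponential growth at rate −λ₁ ≈ 2.873).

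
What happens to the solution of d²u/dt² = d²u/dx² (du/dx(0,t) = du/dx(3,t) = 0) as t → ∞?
u oscillates about a mean that drifts linearly in t (generically unbounded; no decay). There is no damping, so the nonconstant modes persist as standing waves (energy conserved, no decay). But with Neumann conditions at both ends the constant mode has eigenvalue 0: the spatial mean M(t) of u satisfies M'' = 0, so M(t) = M(0) + M'(0)·t. Unless the initial velocity has zero mean (∫u_t(x,0)dx = 0), the solution grows linearly in t (unbounded, though not exponentially); if it does have zero mean, the solution stays bounded and simply oscillates.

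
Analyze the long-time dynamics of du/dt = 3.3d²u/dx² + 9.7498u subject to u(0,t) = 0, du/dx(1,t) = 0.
Long-time behavior: u grows unboundedly. Reaction dominates diffusion (r=9.7498 > κπ²/(4L²)≈8.14); solution grows exponentially.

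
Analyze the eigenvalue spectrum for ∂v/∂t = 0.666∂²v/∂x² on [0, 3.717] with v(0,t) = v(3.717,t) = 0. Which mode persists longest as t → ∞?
Eigenvalues: λₙ = 0.666n²π²/3.717².
First three modes:
  n=1: λ₁ = 0.666π²/3.717² ≈ 0.476
  n=2: λ₂ = 2.664π²/3.717² ≈ 1.903 (4× faster decay)
  n=3: λ₃ = 5.994π²/3.717² ≈ 4.282 (9× faster decay)
As t → ∞, higher modes decay exponentially faster. The n=1 mode dominates: v ~ c₁ sin(πx/3.717) e^{-λ₁t}.
Decay rate: λ₁ = 0.666π²/3.717² ≈ 0.476.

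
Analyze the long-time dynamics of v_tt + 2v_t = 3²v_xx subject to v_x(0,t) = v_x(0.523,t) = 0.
Long-time behavior: v → constant (steady state). Damping (γ=2) dissipates the nonconstant modes; with Neumann BCs the spatial average obeys M''+γM'=0 and tends to a finite limit.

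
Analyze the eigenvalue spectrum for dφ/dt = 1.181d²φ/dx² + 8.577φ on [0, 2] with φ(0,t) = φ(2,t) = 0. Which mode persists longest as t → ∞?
Eigenvalues: λₙ = 1.181n²π²/2² - 8.577.
First three modes:
  n=1: λ₁ = 1.181π²/2² - 8.577 ≈ -5.663
  n=2: λ₂ = 4.724π²/2² - 8.577 ≈ 3.079
  n=3: λ₃ = 10.629π²/2² - 8.577 ≈ 17.649
Since 1.181π²/2² ≈ 2.914 < 8.577, λ₁ < 0.
The n=1 mode grows fastest (−λₙ is largest for n=1) → dominates.
Asymptotic: φ ~ c₁ sin(πx/2) e^{5.663t} (exponential growth at rate −λ₁ ≈ 5.663).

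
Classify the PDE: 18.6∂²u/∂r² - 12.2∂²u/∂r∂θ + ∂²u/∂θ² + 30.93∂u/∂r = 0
A = 18.6, B = -12.2, C = 1. Discriminant B² - 4AC = 74.44. Since 74.44 > 0, hyperbolic.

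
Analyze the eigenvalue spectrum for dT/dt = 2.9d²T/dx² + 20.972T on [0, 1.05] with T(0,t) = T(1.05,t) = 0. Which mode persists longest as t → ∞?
Eigenvalues: λₙ = 2.9n²π²/1.05² - 20.972.
First three modes:
  n=1: λ₁ = 2.9π²/1.05² - 20.972 ≈ 4.989
  n=2: λ₂ = 11.6π²/1.05² - 20.972 ≈ 82.871
  n=3: λ₃ = 26.1π²/1.05² - 20.972 ≈ 212.676
Since 2.9π²/1.05² ≈ 25.961 > 20.972, all λₙ > 0.
The n=1 mode decays slowest → dominates as t → ∞.
Asymptotic: T ~ c₁ sin(πx/1.05) e^{-λ₁t} with decay rate λ₁ ≈ 4.989.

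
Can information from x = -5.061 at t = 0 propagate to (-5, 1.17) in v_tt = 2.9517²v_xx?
Yes. The domain of dependence is [-8.453489, -1.546511], and -5.061 ∈ [-8.453489, -1.546511].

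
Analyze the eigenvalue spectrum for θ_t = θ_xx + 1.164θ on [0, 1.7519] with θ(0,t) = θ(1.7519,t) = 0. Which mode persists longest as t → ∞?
Eigenvalues: λₙ = n²π²/1.7519² - 1.164.
First three modes:
  n=1: λ₁ = π²/1.7519² - 1.164 ≈ 2.052
  n=2: λ₂ = 4π²/1.7519² - 1.164 ≈ 11.699
  n=3: λ₃ = 9π²/1.7519² - 1.164 ≈ 27.778
Since π²/1.7519² ≈ 3.216 > 1.164, all λₙ > 0.
The n=1 mode decays slowest → dominates as t → ∞.
Asymptotic: θ ~ c₁ sin(πx/1.7519) e^{-λ₁t} with decay rate λ₁ ≈ 2.052.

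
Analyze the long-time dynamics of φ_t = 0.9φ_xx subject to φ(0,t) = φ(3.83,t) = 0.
Long-time behavior: φ → 0. Heat diffuses out through both boundaries.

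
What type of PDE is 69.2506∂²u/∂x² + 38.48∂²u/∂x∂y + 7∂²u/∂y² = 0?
With A = 69.2506, B = 38.48, C = 7, the discriminant is -458.3064. This is an elliptic PDE.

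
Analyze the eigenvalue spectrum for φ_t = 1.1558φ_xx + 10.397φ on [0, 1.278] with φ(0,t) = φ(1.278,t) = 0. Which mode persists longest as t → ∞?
Eigenvalues: λₙ = 1.1558n²π²/1.278² - 10.397.
First three modes:
  n=1: λ₁ = 1.1558π²/1.278² - 10.397 ≈ -3.413
  n=2: λ₂ = 4.6232π²/1.278² - 10.397 ≈ 17.54
  n=3: λ₃ = 10.4022π²/1.278² - 10.397 ≈ 52.461
Since 1.1558π²/1.278² ≈ 6.984 < 10.397, λ₁ < 0.
The n=1 mode grows fastest (−λₙ is largest for n=1) → dominates.
Asymptotic: φ ~ c₁ sin(πx/1.278) e^{3.413t} (exponential growth at rate −λ₁ ≈ 3.413).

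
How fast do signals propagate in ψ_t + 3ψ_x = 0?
Speed = 3. Information travels along x - 3t = const (rightward).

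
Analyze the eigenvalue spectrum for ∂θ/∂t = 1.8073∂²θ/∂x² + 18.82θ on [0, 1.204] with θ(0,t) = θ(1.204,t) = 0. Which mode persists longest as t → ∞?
Eigenvalues: λₙ = 1.8073n²π²/1.204² - 18.82.
First three modes:
  n=1: λ₁ = 1.8073π²/1.204² - 18.82 ≈ -6.515
  n=2: λ₂ = 7.2292π²/1.204² - 18.82 ≈ 30.399
  n=3: λ₃ = 16.2657π²/1.204² - 18.82 ≈ 91.924
Since 1.8073π²/1.204² ≈ 12.305 < 18.82, λ₁ < 0.
The n=1 mode grows fastest (−λₙ is largest for n=1) → dominates.
Asymptotic: θ ~ c₁ sin(πx/1.204) e^{6.515t} (exponential growth at rate −λ₁ ≈ 6.515).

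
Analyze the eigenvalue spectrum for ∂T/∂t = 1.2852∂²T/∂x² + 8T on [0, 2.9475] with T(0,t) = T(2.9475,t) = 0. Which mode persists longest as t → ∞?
Eigenvalues: λₙ = 1.2852n²π²/2.9475² - 8.
First three modes:
  n=1: λ₁ = 1.2852π²/2.9475² - 8 ≈ -6.54
  n=2: λ₂ = 5.1408π²/2.9475² - 8 ≈ -2.16
  n=3: λ₃ = 11.5668π²/2.9475² - 8 ≈ 5.14
Since 1.2852π²/2.9475² ≈ 1.46 < 8, λ₁ < 0.
The n=1 mode grows fastest (−λₙ is largest for n=1) → dominates.
Asymptotic: T ~ c₁ sin(πx/2.9475) e^{6.54t} (exponential growth at rate −λ₁ ≈ 6.54).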